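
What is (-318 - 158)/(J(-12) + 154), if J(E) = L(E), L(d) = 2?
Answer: -119/39 ≈ -3.0513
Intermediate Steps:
J(E) = 2
(-318 - 158)/(J(-12) + 154) = (-318 - 158)/(2 + 154) = -476/156 = -476*1/156 = -119/39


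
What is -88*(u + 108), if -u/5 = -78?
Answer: -43824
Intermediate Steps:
u = 390 (u = -5*(-78) = 390)
-88*(u + 108) = -88*(390 + 108) = -88*498 = -43824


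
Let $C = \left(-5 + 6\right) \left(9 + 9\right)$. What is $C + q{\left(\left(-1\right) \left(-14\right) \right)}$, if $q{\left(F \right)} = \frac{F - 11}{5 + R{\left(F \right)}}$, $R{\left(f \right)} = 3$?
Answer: $\frac{147}{8} \approx 18.375$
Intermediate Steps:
$q{\left(F \right)} = - \frac{11}{8} + \frac{F}{8}$ ($q{\left(F \right)} = \frac{F - 11}{5 + 3} = \frac{-11 + F}{8} = \left(-11 + F\right) \frac{1}{8} = - \frac{11}{8} + \frac{F}{8}$)
$C = 18$ ($C = 1 \cdot 18 = 18$)
$C + q{\left(\left(-1\right) \left(-14\right) \right)} = 18 - \left(\frac{11}{8} - \frac{\left(-1\right) \left(-14\right)}{8}\right) = 18 + \left(- \frac{11}{8} + \frac{1}{8} \cdot 14\right) = 18 + \left(- \frac{11}{8} + \frac{7}{4}\right) = 18 + \frac{3}{8} = \frac{147}{8}$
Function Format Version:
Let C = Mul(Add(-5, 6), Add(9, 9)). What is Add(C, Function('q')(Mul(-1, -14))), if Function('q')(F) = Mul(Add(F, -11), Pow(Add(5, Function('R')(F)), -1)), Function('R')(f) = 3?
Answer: Rational(147, 8) ≈ 18.375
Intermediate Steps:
Function('q')(F) = Add(Rational(-11, 8), Mul(Rational(1, 8), F)) (Function('q')(F) = Mul(Add(F, -11), Pow(Add(5, 3), -1)) = Mul(Add(-11, F), Pow(8, -1)) = Mul(Add(-11, F), Rational(1, 8)) = Add(Rational(-11, 8), Mul(Rational(1, 8), F)))
C = 18 (C = Mul(1, 18) = 18)
Add(C, Function('q')(Mul(-1, -14))) = Add(18, Add(Rational(-11, 8), Mul(Rational(1, 8), Mul(-1, -14)))) = Add(18, Add(Rational(-11, 8), Mul(Rational(1, 8), 14))) = Add(18, Add(Rational(-11, 8), Rational(7, 4))) = Add(18, Rational(3, 8)) = Rational(147, 8)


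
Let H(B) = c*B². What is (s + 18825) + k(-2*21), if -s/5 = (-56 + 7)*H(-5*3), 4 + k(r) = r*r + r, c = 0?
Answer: 20543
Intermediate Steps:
H(B) = 0 (H(B) = 0*B² = 0)
k(r) = -4 + r + r² (k(r) = -4 + (r*r + r) = -4 + (r² + r) = -4 + (r + r²) = -4 + r + r²)
s = 0 (s = -5*(-56 + 7)*0 = -(-245)*0 = -5*0 = 0)
(s + 18825) + k(-2*21) = (0 + 18825) + (-4 - 2*21 + (-2*21)²) = 18825 + (-4 - 42 + (-42)²) = 18825 + (-4 - 42 + 1764) = 18825 + 1718 = 20543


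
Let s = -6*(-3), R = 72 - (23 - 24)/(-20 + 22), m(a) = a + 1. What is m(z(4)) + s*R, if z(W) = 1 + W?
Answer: 1311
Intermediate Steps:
m(a) = 1 + a
R = 145/2 (R = 72 - (-1)/2 = 72 - 1*(-1/2) = 72 + 1/2 = 145/2 ≈ 72.500)
s = 18
m(z(4)) + s*R = (1 + (1 + 4)) + 18*(145/2) = (1 + 5) + 1305 = 6 + 1305 = 1311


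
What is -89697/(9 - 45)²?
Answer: -29899/432 ≈ -69.211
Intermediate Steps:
-89697/(9 - 45)² = -89697/((-36)²) = -89697/1296 = -89697*1/1296 = -29899/432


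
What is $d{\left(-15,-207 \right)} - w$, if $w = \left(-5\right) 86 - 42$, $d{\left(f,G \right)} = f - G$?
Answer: $664$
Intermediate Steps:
$w = -472$ ($w = -430 - 42 = -472$)
$d{\left(-15,-207 \right)} - w = \left(-15 - -207\right) - -472 = \left(-15 + 207\right) + 472 = 192 + 472 = 664$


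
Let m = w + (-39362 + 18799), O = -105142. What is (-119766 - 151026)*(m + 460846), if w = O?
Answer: -90753501672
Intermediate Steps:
w = -105142
m = -125705 (m = -105142 + (-39362 + 18799) = -105142 - 20563 = -125705)
(-119766 - 151026)*(m + 460846) = (-119766 - 151026)*(-125705 + 460846) = -270792*335141 = -90753501672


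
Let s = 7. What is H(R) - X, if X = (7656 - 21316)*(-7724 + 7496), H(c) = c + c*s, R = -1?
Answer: -3114488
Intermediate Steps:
H(c) = 8*c (H(c) = c + c*7 = c + 7*c = 8*c)
X = 3114480 (X = -13660*(-228) = 3114480)
H(R) - X = 8*(-1) - 1*3114480 = -8 - 3114480 = -3114488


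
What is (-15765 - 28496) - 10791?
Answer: -55052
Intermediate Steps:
(-15765 - 28496) - 10791 = -44261 - 10791 = -55052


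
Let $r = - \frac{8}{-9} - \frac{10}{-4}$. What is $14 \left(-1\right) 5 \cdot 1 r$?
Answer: $- \frac{2135}{9} \approx -237.22$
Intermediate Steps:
$r = \frac{61}{18}$ ($r = \left(-8\right) \left(- \frac{1}{9}\right) - - \frac{5}{2} = \frac{8}{9} + \frac{5}{2} = \frac{61}{18} \approx 3.3889$)
$14 \left(-1\right) 5 \cdot 1 r = 14 \left(-1\right) 5 \cdot 1 \cdot \frac{61}{18} = 14 \left(\left(-5\right) 1\right) \frac{61}{18} = 14 \left(-5\right) \frac{61}{18} = \left(-70\right) \frac{61}{18} = - \frac{2135}{9}$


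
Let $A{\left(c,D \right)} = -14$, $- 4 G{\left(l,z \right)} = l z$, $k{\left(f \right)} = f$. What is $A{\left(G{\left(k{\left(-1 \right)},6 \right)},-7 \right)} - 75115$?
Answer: $-75129$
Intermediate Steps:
$G{\left(l,z \right)} = - \frac{l z}{4}$
$A{\left(G{\left(k{\left(-1 \right)},6 \right)},-7 \right)} - 75115 = -14 - 75115 = -75129$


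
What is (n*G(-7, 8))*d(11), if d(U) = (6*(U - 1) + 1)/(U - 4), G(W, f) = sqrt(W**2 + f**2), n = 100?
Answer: 6100*sqrt(113)/7 ≈ 9263.4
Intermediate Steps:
d(U) = (-5 + 6*U)/(-4 + U) (d(U) = (6*(-1 + U) + 1)/(-4 + U) = ((-6 + 6*U) + 1)/(-4 + U) = (-5 + 6*U)/(-4 + U))
(n*G(-7, 8))*d(11) = (100*sqrt((-7)**2 + 8**2))*((-5 + 6*11)/(-4 + 11)) = (100*sqrt(49 + 64))*((-5 + 66)/7) = (100*sqrt(113))*((1/7)*61) = (100*sqrt(113))*(61/7) = 6100*sqrt(113)/7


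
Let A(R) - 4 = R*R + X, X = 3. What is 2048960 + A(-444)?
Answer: 2246103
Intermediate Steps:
A(R) = 7 + R**2 (A(R) = 4 + (R*R + 3) = 4 + (R**2 + 3) = 4 + (3 + R**2) = 7 + R**2)
2048960 + A(-444) = 2048960 + (7 + (-444)**2) = 2048960 + (7 + 197136) = 2048960 + 197143 = 2246103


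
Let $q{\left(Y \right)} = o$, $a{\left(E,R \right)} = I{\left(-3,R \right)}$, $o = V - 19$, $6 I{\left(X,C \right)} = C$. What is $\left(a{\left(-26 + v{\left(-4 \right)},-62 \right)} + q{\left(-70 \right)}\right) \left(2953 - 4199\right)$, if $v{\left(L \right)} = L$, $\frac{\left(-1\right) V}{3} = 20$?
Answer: $\frac{333928}{3} \approx 1.1131 \cdot 10^{5}$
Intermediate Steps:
$V = -60$ ($V = \left(-3\right) 20 = -60$)
$I{\left(X,C \right)} = \frac{C}{6}$
$o = -79$ ($o = -60 - 19 = -79$)
$a{\left(E,R \right)} = \frac{R}{6}$
$q{\left(Y \right)} = -79$
$\left(a{\left(-26 + v{\left(-4 \right)},-62 \right)} + q{\left(-70 \right)}\right) \left(2953 - 4199\right) = \left(\frac{1}{6} \left(-62\right) - 79\right) \left(2953 - 4199\right) = \left(- \frac{31}{3} - 79\right) \left(-1246\right) = \left(- \frac{268}{3}\right) \left(-1246\right) = \frac{333928}{3}$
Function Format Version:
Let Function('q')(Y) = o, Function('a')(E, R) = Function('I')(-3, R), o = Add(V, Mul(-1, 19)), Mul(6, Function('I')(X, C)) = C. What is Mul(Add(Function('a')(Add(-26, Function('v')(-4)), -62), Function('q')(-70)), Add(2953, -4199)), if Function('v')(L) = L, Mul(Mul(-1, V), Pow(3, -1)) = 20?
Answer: Rational(333928, 3) ≈ 1.1131e+5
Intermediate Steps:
V = -60 (V = Mul(-3, 20) = -60)
Function('I')(X, C) = Mul(Rational(1, 6), C)
o = -79 (o = Add(-60, Mul(-1, 19)) = Add(-60, -19) = -79)
Function('a')(E, R) = Mul(Rational(1, 6), R)
Function('q')(Y) = -79
Mul(Add(Function('a')(Add(-26, Function('v')(-4)), -62), Function('q')(-70)), Add(2953, -4199)) = Mul(Add(Mul(Rational(1, 6), -62), -79), Add(2953, -4199)) = Mul(Add(Rational(-31, 3), -79), -1246) = Mul(Rational(-268, 3), -1246) = Rational(333928, 3)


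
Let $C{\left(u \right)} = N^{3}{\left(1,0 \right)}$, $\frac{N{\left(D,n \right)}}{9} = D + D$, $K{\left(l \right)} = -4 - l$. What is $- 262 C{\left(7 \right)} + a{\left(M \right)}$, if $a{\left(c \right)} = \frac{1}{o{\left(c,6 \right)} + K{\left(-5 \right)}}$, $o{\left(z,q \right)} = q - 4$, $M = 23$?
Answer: $- \frac{4583951}{3} \approx -1.528 \cdot 10^{6}$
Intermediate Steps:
$o{\left(z,q \right)} = -4 + q$ ($o{\left(z,q \right)} = q - 4 = -4 + q$)
$N{\left(D,n \right)} = 18 D$ ($N{\left(D,n \right)} = 9 \left(D + D\right) = 9 \cdot 2 D = 18 D$)
$a{\left(c \right)} = \frac{1}{3}$ ($a{\left(c \right)} = \frac{1}{\left(-4 + 6\right) - -1} = \frac{1}{2 + \left(-4 + 5\right)} = \frac{1}{2 + 1} = \frac{1}{3}$)
$C{\left(u \right)} = 5832$ ($C{\left(u \right)} = \left(18 \cdot 1\right)^{3} = 18^{3} = 5832$)
$- 262 C{\left(7 \right)} + a{\left(M \right)} = \left(-262\right) 5832 + \frac{1}{3} = -1527984 + \frac{1}{3} = - \frac{4583951}{3}$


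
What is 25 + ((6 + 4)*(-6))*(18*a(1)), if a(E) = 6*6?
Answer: -38855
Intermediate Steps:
a(E) = 36
25 + ((6 + 4)*(-6))*(18*a(1)) = 25 + ((6 + 4)*(-6))*(18*36) = 25 + (10*(-6))*648 = 25 - 60*648 = 25 - 38880 = -38855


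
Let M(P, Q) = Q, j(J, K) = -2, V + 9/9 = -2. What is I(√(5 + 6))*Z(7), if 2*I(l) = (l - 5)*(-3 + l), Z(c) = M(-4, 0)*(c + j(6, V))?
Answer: 0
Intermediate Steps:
V = -3 (V = -1 - 2 = -3)
Z(c) = 0 (Z(c) = 0*(c - 2) = 0*(-2 + c) = 0)
I(l) = (-5 + l)*(-3 + l)/2 (I(l) = ((l - 5)*(-3 + l))/2 = ((-5 + l)*(-3 + l))/2 = (-5 + l)*(-3 + l)/2)
I(√(5 + 6))*Z(7) = (15/2 + (√(5 + 6))²/2 - 4*√(5 + 6))*0 = (15/2 + (√11)²/2 - 4*√11)*0 = (15/2 + (½)*11 - 4*√11)*0 = (15/2 + 11/2 - 4*√11)*0 = (13 - 4*√11)*0 = 0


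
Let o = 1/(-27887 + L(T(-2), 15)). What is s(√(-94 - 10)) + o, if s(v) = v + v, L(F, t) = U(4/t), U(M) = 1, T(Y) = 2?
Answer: -1/27886 + 4*I*√26 ≈ -3.586e-5 + 20.396*I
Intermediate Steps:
L(F, t) = 1
s(v) = 2*v
o = -1/27886 (o = 1/(-27887 + 1) = 1/(-27886) = -1/27886 ≈ -3.5860e-5)
s(√(-94 - 10)) + o = 2*√(-94 - 10) - 1/27886 = 2*√(-104) - 1/27886 = 2*(2*I*√26) - 1/27886 = 4*I*√26 - 1/27886 = -1/27886 + 4*I*√26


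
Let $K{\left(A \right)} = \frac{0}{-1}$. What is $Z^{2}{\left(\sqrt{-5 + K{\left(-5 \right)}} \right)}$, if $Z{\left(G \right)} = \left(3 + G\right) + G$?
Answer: $-11 + 12 i \sqrt{5} \approx -11.0 + 26.833 i$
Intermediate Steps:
$K{\left(A \right)} = 0$ ($K{\left(A \right)} = 0 \left(-1\right) = 0$)
$Z{\left(G \right)} = 3 + 2 G$
$Z^{2}{\left(\sqrt{-5 + K{\left(-5 \right)}} \right)} = \left(3 + 2 \sqrt{-5 + 0}\right)^{2} = \left(3 + 2 \sqrt{-5}\right)^{2} = \left(3 + 2 i \sqrt{5}\right)^{2}$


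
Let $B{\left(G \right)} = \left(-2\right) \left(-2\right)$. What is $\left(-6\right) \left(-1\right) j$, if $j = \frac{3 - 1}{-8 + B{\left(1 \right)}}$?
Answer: $-3$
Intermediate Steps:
$B{\left(G \right)} = 4$
$j = - \frac{1}{2}$ ($j = \frac{3 - 1}{-8 + 4} = \frac{2}{-4} = 2 \left(- \frac{1}{4}\right) = - \frac{1}{2} \approx -0.5$)
$\left(-6\right) \left(-1\right) j = \left(-6\right) \left(-1\right) \left(- \frac{1}{2}\right) = 6 \left(- \frac{1}{2}\right) = -3$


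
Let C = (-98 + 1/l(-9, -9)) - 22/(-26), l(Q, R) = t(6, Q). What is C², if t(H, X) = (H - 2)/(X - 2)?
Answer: 26988025/2704 ≈ 9980.8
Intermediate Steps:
t(H, X) = (-2 + H)/(-2 + X)
l(Q, R) = 4/(-2 + Q) (l(Q, R) = (-2 + 6)/(-2 + Q) = 4/(-2 + Q))
C = -5195/52 (C = (-98 + 1/(4/(-2 - 9))) - 22/(-26) = (-98 + 1/(4/(-11))) - 22*(-1/26) = (-98 + 1/(4*(-1/11))) + 11/13 = (-98 + 1/(-4/11)) + 11/13 = (-98 - 11/4) + 11/13 = -403/4 + 11/13 = -5195/52 ≈ -99.904)
C² = (-5195/52)² = 26988025/2704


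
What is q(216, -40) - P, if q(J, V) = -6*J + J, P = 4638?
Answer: -5718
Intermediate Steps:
q(J, V) = -5*J
q(216, -40) - P = -5*216 - 1*4638 = -1080 - 4638 = -5718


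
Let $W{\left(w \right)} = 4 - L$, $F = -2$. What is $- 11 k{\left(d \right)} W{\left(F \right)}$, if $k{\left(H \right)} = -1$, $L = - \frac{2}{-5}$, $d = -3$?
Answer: $\frac{198}{5} \approx 39.6$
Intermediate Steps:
$L = \frac{2}{5}$ ($L = \left(-2\right) \left(- \frac{1}{5}\right) = \frac{2}{5} \approx 0.4$)
$W{\left(w \right)} = \frac{18}{5}$ ($W{\left(w \right)} = 4 - \frac{2}{5} = \frac{18}{5}$)
$- 11 k{\left(d \right)} W{\left(F \right)} = \left(-11\right) \left(-1\right) \frac{18}{5} = 11 \cdot \frac{18}{5} = \frac{198}{5}$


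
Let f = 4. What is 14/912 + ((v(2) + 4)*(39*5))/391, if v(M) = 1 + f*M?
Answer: 1158697/178296 ≈ 6.4987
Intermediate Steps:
v(M) = 1 + 4*M
14/912 + ((v(2) + 4)*(39*5))/391 = 14/912 + (((1 + 4*2) + 4)*(39*5))/391 = 14*(1/912) + (((1 + 8) + 4)*195)*(1/391) = 7/456 + ((9 + 4)*195)*(1/391) = 7/456 + (13*195)*(1/391) = 7/456 + 2535*(1/391) = 7/456 + 2535/391 = 1158697/178296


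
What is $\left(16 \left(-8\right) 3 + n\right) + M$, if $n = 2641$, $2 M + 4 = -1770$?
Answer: $1370$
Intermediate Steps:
$M = -887$ ($M = -2 + \frac{1}{2} \left(-1770\right) = -2 - 885 = -887$)
$\left(16 \left(-8\right) 3 + n\right) + M = \left(16 \left(-8\right) 3 + 2641\right) - 887 = \left(\left(-128\right) 3 + 2641\right) - 887 = \left(-384 + 2641\right) - 887 = 2257 - 887 = 1370$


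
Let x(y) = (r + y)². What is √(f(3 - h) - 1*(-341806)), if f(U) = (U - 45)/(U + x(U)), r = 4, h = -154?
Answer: √58112325901110/13039 ≈ 584.64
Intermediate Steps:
x(y) = (4 + y)²
f(U) = (-45 + U)/(U + (4 + U)²) (f(U) = (U - 45)/(U + (4 + U)²) = (-45 + U)/(U + (4 + U)²))
√(f(3 - h) - 1*(-341806)) = √((-45 + (3 - 1*(-154)))/((3 - 1*(-154)) + (4 + (3 - 1*(-154)))²) - 1*(-341806)) = √((-45 + (3 + 154))/((3 + 154) + (4 + (3 + 154))²) + 341806) = √((-45 + 157)/(157 + (4 + 157)²) + 341806) = √(112/(157 + 161²) + 341806) = √(112/(157 + 25921) + 341806) = √(112/26078 + 341806) = √((1/26078)*112 + 341806) = √(56/13039 + 341806) = √(4456808490/13039) = √58112325901110/13039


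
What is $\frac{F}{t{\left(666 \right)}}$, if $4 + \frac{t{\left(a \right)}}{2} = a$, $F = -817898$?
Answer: $- \frac{408949}{662} \approx -617.75$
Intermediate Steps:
$t{\left(a \right)} = -8 + 2 a$
$\frac{F}{t{\left(666 \right)}} = - \frac{817898}{-8 + 2 \cdot 666} = - \frac{817898}{-8 + 1332} = - \frac{817898}{1324} = \left(-817898\right) \frac{1}{1324} = - \frac{408949}{662}$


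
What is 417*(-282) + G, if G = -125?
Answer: -117719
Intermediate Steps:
417*(-282) + G = 417*(-282) - 125 = -117594 - 125 = -117719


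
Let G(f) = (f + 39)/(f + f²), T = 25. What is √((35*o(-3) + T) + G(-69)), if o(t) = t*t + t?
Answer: √143704230/782 ≈ 15.329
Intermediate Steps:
o(t) = t + t² (o(t) = t² + t = t + t²)
G(f) = (39 + f)/(f + f²)
√((35*o(-3) + T) + G(-69)) = √((35*(-3*(1 - 3)) + 25) + (39 - 69)/((-69)*(1 - 69))) = √((35*(-3*(-2)) + 25) - 1/69*(-30)/(-68)) = √((35*6 + 25) - 1/69*(-1/68)*(-30)) = √((210 + 25) - 5/782) = √(235 - 5/782) = √(183765/782) = √143704230/782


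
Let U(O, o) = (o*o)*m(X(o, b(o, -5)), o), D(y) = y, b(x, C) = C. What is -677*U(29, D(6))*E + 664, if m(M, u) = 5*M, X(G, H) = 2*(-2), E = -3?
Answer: -1461656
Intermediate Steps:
X(G, H) = -4
U(O, o) = -20*o² (U(O, o) = (o*o)*(5*(-4)) = o²*(-20) = -20*o²)
-677*U(29, D(6))*E + 664 = -677*(-20*6²)*(-3) + 664 = -677*(-20*36)*(-3) + 664 = -(-487440)*(-3) + 664 = -677*2160 + 664 = -1462320 + 664 = -1461656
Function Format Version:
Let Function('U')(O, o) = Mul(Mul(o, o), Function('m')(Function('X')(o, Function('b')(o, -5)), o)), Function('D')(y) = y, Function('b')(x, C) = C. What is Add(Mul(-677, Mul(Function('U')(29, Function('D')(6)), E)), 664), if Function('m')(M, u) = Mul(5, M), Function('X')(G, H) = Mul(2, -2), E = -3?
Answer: -1461656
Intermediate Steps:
Function('X')(G, H) = -4
Function('U')(O, o) = Mul(-20, Pow(o, 2)) (Function('U')(O, o) = Mul(Mul(o, o), Mul(5, -4)) = Mul(Pow(o, 2), -20) = Mul(-20, Pow(o, 2)))
Add(Mul(-677, Mul(Function('U')(29, Function('D')(6)), E)), 664) = Add(Mul(-677, Mul(Mul(-20, Pow(6, 2)), -3)), 664) = Add(Mul(-677, Mul(Mul(-20, 36), -3)), 664) = Add(Mul(-677, Mul(-720, -3)), 664) = Add(Mul(-677, 2160), 664) = Add(-1462320, 664) = -1461656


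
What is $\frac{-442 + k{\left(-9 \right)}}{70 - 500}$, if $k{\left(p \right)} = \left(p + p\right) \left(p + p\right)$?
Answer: $\frac{59}{215} \approx 0.27442$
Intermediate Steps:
$k{\left(p \right)} = 4 p^{2}$ ($k{\left(p \right)} = 2 p 2 p = 4 p^{2}$)
$\frac{-442 + k{\left(-9 \right)}}{70 - 500} = \frac{-442 + 4 \left(-9\right)^{2}}{70 - 500} = \frac{-442 + 4 \cdot 81}{-430} = \left(-442 + 324\right) \left(- \frac{1}{430}\right) = \left(-118\right) \left(- \frac{1}{430}\right) = \frac{59}{215}$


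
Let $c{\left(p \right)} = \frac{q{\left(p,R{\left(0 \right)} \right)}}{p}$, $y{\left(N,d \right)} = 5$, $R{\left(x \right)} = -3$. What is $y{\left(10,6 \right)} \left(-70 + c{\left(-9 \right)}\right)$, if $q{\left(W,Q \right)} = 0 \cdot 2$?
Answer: $-350$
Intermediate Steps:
$q{\left(W,Q \right)} = 0$
$c{\left(p \right)} = 0$ ($c{\left(p \right)} = \frac{0}{p} = 0$)
$y{\left(10,6 \right)} \left(-70 + c{\left(-9 \right)}\right) = 5 \left(-70 + 0\right) = 5 \left(-70\right) = -350$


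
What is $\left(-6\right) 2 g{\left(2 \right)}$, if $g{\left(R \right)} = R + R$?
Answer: $-48$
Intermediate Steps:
$g{\left(R \right)} = 2 R$
$\left(-6\right) 2 g{\left(2 \right)} = \left(-6\right) 2 \cdot 2 \cdot 2 = \left(-12\right) 4 = -48$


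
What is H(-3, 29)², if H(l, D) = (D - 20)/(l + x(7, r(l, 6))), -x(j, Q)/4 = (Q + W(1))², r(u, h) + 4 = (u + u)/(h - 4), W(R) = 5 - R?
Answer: 9/169 ≈ 0.053254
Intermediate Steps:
r(u, h) = -4 + 2*u/(-4 + h) (r(u, h) = -4 + (u + u)/(h - 4) = -4 + (2*u)/(-4 + h) = -4 + 2*u/(-4 + h))
x(j, Q) = -4*(4 + Q)² (x(j, Q) = -4*(Q + (5 - 1*1))² = -4*(Q + (5 - 1))² = -4*(Q + 4)² = -4*(4 + Q)²)
H(l, D) = (-20 + D)/(l - 4*l²) (H(l, D) = (D - 20)/(l - 4*(4 + 2*(8 + l - 2*6)/(-4 + 6))²) = (-20 + D)/(l - 4*(4 + 2*(8 + l - 12)/2)²) = (-20 + D)/(l - 4*(4 + 2*(½)*(-4 + l))²) = (-20 + D)/(l - 4*(4 + (-4 + l))²) = (-20 + D)/(l - 4*l²))
H(-3, 29)² = ((-20 + 29)/((-3)*(1 - 4*(-3))))² = (-⅓*9/(1 + 12))² = (-⅓*9/13)² = (-⅓*1/13*9)² = (-3/13)² = 9/169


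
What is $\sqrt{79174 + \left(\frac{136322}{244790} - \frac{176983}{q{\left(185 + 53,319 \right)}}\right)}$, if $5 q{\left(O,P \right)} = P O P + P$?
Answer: $\frac{\sqrt{695730241233347083904296486330}}{2964337991615} \approx 281.38$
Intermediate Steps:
$q{\left(O,P \right)} = \frac{P}{5} + \frac{O P^{2}}{5}$ ($q{\left(O,P \right)} = \frac{P O P + P}{5} = \frac{O P P + P}{5} = \frac{O P^{2} + P}{5} = \frac{P + O P^{2}}{5} = \frac{P}{5} + \frac{O P^{2}}{5}$)
$\sqrt{79174 + \left(\frac{136322}{244790} - \frac{176983}{q{\left(185 + 53,319 \right)}}\right)} = \sqrt{79174 + \left(\frac{136322}{244790} - \frac{176983}{\frac{1}{5} \cdot 319 \left(1 + \left(185 + 53\right) 319\right)}\right)} = \sqrt{79174 + \left(136322 \cdot \frac{1}{244790} - \frac{176983}{\frac{1}{5} \cdot 319 \left(1 + 238 \cdot 319\right)}\right)} = \sqrt{79174 + \left(\frac{68161}{122395} - \frac{176983}{\frac{1}{5} \cdot 319 \left(1 + 75922\right)}\right)} = \sqrt{79174 + \left(\frac{68161}{122395} - \frac{176983}{\frac{1}{5} \cdot 319 \cdot 75923}\right)} = \sqrt{79174 + \left(\frac{68161}{122395} - \frac{176983}{\frac{24219437}{5}}\right)} = \sqrt{79174 + \left(\frac{68161}{122395} - \frac{884915}{24219437}\right)} = \sqrt{79174 + \frac{1542511873932}{2964337991615}} = \sqrt{\frac{234700038659999942}{2964337991615}} = \frac{\sqrt{695730241233347083904296486330}}{2964337991615}$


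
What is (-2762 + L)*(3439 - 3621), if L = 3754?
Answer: -180544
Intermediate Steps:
(-2762 + L)*(3439 - 3621) = (-2762 + 3754)*(3439 - 3621) = 992*(-182) = -180544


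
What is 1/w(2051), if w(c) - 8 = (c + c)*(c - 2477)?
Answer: -1/1747444 ≈ -5.7226e-7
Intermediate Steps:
w(c) = 8 + 2*c*(-2477 + c) (w(c) = 8 + (c + c)*(c - 2477) = 8 + (2*c)*(-2477 + c) = 8 + 2*c*(-2477 + c))
1/w(2051) = 1/(8 - 4954*2051 + 2*2051**2) = 1/(8 - 10160654 + 2*4206601) = 1/(8 - 10160654 + 8413202) = 1/(-1747444) = -1/1747444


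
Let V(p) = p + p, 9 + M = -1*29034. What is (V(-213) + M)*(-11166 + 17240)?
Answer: -178994706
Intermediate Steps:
M = -29043 (M = -9 - 1*29034 = -9 - 29034 = -29043)
V(p) = 2*p
(V(-213) + M)*(-11166 + 17240) = (2*(-213) - 29043)*(-11166 + 17240) = (-426 - 29043)*6074 = -29469*6074 = -178994706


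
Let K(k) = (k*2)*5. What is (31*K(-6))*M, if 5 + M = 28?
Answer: -42780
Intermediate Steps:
M = 23 (M = -5 + 28 = 23)
K(k) = 10*k (K(k) = (2*k)*5 = 10*k)
(31*K(-6))*M = (31*(10*(-6)))*23 = (31*(-60))*23 = -1860*23 = -42780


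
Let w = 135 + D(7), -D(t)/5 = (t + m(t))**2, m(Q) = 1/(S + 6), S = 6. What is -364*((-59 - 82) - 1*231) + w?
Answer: 19482067/144 ≈ 1.3529e+5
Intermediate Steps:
m(Q) = 1/12 (m(Q) = 1/(6 + 6) = 1/12)
D(t) = -5*(1/12 + t)**2 (D(t) = -5*(t + 1/12)**2 = -5*(1/12 + t)**2)
w = -16685/144 (w = 135 - 5*(1 + 12*7)**2/144 = 135 - 5*(1 + 84)**2/144 = 135 - 5/144*85**2 = 135 - 5/144*7225 = 135 - 36125/144 = -16685/144 ≈ -115.87)
-364*((-59 - 82) - 1*231) + w = -364*((-59 - 82) - 1*231) - 16685/144 = -364*(-141 - 231) - 16685/144 = -364*(-372) - 16685/144 = 135408 - 16685/144 = 19482067/144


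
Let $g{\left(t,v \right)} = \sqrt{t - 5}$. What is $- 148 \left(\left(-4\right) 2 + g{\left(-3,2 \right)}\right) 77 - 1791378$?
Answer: $-1700210 - 22792 i \sqrt{2} \approx -1.7002 \cdot 10^{6} - 32233.0 i$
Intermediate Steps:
$g{\left(t,v \right)} = \sqrt{-5 + t}$
$- 148 \left(\left(-4\right) 2 + g{\left(-3,2 \right)}\right) 77 - 1791378 = - 148 \left(\left(-4\right) 2 + \sqrt{-5 - 3}\right) 77 - 1791378 = - 148 \left(-8 + \sqrt{-8}\right) 77 - 1791378 = - 148 \left(-8 + 2 i \sqrt{2}\right) 77 - 1791378 = \left(1184 - 296 i \sqrt{2}\right) 77 - 1791378 = \left(91168 - 22792 i \sqrt{2}\right) - 1791378 = -1700210 - 22792 i \sqrt{2}$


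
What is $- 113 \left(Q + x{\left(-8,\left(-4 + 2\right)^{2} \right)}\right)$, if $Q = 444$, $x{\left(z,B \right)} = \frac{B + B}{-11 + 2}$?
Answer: $- \frac{450644}{9} \approx -50072.0$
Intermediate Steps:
$x{\left(z,B \right)} = - \frac{2 B}{9}$ ($x{\left(z,B \right)} = \frac{2 B}{-9} = 2 B \left(- \frac{1}{9}\right) = - \frac{2 B}{9}$)
$- 113 \left(Q + x{\left(-8,\left(-4 + 2\right)^{2} \right)}\right) = - 113 \left(444 - \frac{2 \left(-4 + 2\right)^{2}}{9}\right) = - 113 \left(444 - \frac{2 \left(-2\right)^{2}}{9}\right) = - 113 \left(444 - \frac{8}{9}\right) = \left(-113\right) \frac{3988}{9} = - \frac{450644}{9}$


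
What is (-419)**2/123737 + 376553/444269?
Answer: 124589848470/54972513253 ≈ 2.2664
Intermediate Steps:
(-419)**2/123737 + 376553/444269 = 175561*(1/123737) + 376553*(1/444269) = 175561/123737 + 376553/444269 = 124589848470/54972513253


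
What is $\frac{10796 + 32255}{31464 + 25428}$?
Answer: $\frac{43051}{56892} \approx 0.75671$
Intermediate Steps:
$\frac{10796 + 32255}{31464 + 25428} = \frac{43051}{56892}$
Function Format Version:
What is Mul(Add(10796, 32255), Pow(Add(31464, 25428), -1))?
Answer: Rational(43051, 56892) ≈ 0.75671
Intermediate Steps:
Mul(Add(10796, 32255), Pow(Add(31464, 25428), -1)) = Mul(43051, Pow(56892, -1)) = Mul(43051, Rational(1, 56892)) = Rational(43051, 56892)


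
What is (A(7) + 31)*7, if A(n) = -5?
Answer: 182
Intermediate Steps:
(A(7) + 31)*7 = (-5 + 31)*7 = 26*7 = 182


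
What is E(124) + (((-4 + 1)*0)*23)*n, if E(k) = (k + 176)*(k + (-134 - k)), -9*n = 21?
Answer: -40200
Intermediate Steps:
n = -7/3 (n = -1/9*21 = -7/3 ≈ -2.3333)
E(k) = -23584 - 134*k (E(k) = (176 + k)*(-134) = -23584 - 134*k)
E(124) + (((-4 + 1)*0)*23)*n = (-23584 - 134*124) + (((-4 + 1)*0)*23)*(-7/3) = (-23584 - 16616) + (-3*0*23)*(-7/3) = -40200 + (0*23)*(-7/3) = -40200 + 0*(-7/3) = -40200 + 0 = -40200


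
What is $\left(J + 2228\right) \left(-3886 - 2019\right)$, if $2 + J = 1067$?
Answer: $-19445165$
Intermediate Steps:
$J = 1065$ ($J = -2 + 1067 = 1065$)
$\left(J + 2228\right) \left(-3886 - 2019\right) = \left(1065 + 2228\right) \left(-3886 - 2019\right) = 3293 \left(-5905\right) = -19445165$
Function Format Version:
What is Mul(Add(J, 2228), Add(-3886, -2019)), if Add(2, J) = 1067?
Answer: -19445165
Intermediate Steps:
J = 1065 (J = Add(-2, 1067) = 1065)
Mul(Add(J, 2228), Add(-3886, -2019)) = Mul(Add(1065, 2228), Add(-3886, -2019)) = Mul(3293, -5905) = -19445165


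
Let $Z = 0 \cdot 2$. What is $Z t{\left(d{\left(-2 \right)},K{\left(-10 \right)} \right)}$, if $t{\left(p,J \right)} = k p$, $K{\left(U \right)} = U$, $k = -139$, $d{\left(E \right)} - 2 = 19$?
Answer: $0$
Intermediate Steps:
$d{\left(E \right)} = 21$ ($d{\left(E \right)} = 2 + 19 = 21$)
$Z = 0$
$t{\left(p,J \right)} = - 139 p$
$Z t{\left(d{\left(-2 \right)},K{\left(-10 \right)} \right)} = 0 \left(\left(-139\right) 21\right) = 0 \left(-2919\right) = 0$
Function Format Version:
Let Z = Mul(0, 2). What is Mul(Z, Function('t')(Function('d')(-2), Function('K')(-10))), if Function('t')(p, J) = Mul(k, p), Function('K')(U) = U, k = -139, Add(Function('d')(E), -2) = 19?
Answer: 0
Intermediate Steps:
Function('d')(E) = 21 (Function('d')(E) = Add(2, 19) = 21)
Z = 0
Function('t')(p, J) = Mul(-139, p)
Mul(Z, Function('t')(Function('d')(-2), Function('K')(-10))) = Mul(0, Mul(-139, 21)) = Mul(0, -2919) = 0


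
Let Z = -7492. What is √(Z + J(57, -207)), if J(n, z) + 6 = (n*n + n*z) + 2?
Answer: I*√16046 ≈ 126.67*I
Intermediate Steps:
J(n, z) = -4 + n² + n*z (J(n, z) = -6 + ((n*n + n*z) + 2) = -6 + ((n² + n*z) + 2) = -6 + (2 + n² + n*z) = -4 + n² + n*z)
√(Z + J(57, -207)) = √(-7492 + (-4 + 57² + 57*(-207))) = √(-7492 + (-4 + 3249 - 11799)) = √(-7492 - 8554) = √(-16046) = I*√16046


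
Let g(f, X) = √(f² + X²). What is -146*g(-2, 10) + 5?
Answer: 5 - 292*√26 ≈ -1483.9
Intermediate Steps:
g(f, X) = √(X² + f²)
-146*g(-2, 10) + 5 = -146*√(10² + (-2)²) + 5 = -146*√(100 + 4) + 5 = -292*√26 + 5 = 5 - 292*√26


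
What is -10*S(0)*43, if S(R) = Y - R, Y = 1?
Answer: -430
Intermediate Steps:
S(R) = 1 - R
-10*S(0)*43 = -10*(1 - 1*0)*43 = -10*(1 + 0)*43 = -10*1*43 = -10*43 = -430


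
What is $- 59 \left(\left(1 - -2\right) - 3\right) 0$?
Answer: $0$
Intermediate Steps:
$- 59 \left(\left(1 - -2\right) - 3\right) 0 = - 59 \left(\left(1 + 2\right) - 3\right) 0 = - 59 \left(3 - 3\right) 0 = - 59 \cdot 0 \cdot 0 = \left(-59\right) 0 = 0$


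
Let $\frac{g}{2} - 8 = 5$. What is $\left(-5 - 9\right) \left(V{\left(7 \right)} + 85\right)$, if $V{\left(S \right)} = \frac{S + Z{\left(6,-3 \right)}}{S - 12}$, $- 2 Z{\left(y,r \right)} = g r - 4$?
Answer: $- \frac{5278}{5} \approx -1055.6$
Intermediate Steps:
$g = 26$ ($g = 16 + 2 \cdot 5 = 16 + 10 = 26$)
$Z{\left(y,r \right)} = 2 - 13 r$ ($Z{\left(y,r \right)} = - \frac{26 r - 4}{2} = - \frac{-4 + 26 r}{2} = 2 - 13 r$)
$V{\left(S \right)} = \frac{41 + S}{-12 + S}$ ($V{\left(S \right)} = \frac{S + \left(2 - -39\right)}{S - 12} = \frac{S + \left(2 + 39\right)}{-12 + S} = \frac{S + 41}{-12 + S} = \frac{41 + S}{-12 + S}$)
$\left(-5 - 9\right) \left(V{\left(7 \right)} + 85\right) = \left(-5 - 9\right) \left(\frac{41 + 7}{-12 + 7} + 85\right) = \left(-5 - 9\right) \left(\frac{1}{-5} \cdot 48 + 85\right) = - 14 \left(\left(- \frac{1}{5}\right) 48 + 85\right) = - 14 \left(- \frac{48}{5} + 85\right) = \left(-14\right) \frac{377}{5} = - \frac{5278}{5}$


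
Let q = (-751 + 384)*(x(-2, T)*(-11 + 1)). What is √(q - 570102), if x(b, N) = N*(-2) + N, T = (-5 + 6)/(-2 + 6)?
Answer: I*√2284078/2 ≈ 755.66*I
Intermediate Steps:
T = ¼ (T = 1/4 = 1*(¼) = ¼ ≈ 0.25000)
x(b, N) = -N (x(b, N) = -2*N + N = -N)
q = -1835/2 (q = (-751 + 384)*((-1*¼)*(-11 + 1)) = -(-367)*(-10)/4 = -367*5/2 = -1835/2 ≈ -917.50)
√(q - 570102) = √(-1835/2 - 570102) = √(-1142039/2) = I*√2284078/2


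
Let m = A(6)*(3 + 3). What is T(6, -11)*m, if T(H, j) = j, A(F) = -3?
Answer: 198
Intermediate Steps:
m = -18 (m = -3*(3 + 3) = -3*6 = -18)
T(6, -11)*m = -11*(-18) = 198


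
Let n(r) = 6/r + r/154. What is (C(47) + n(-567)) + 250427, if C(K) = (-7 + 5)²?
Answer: 1041276745/4158 ≈ 2.5043e+5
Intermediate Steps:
C(K) = 4 (C(K) = (-2)² = 4)
n(r) = 6/r + r/154 (n(r) = 6/r + r*(1/154) = 6/r + r/154)
(C(47) + n(-567)) + 250427 = (4 + (6/(-567) + (1/154)*(-567))) + 250427 = (4 + (6*(-1/567) - 81/22)) + 250427 = (4 + (-2/189 - 81/22)) + 250427 = (4 - 15353/4158) + 250427 = 1279/4158 + 250427 = 1041276745/4158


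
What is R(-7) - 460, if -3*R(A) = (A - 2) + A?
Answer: -1364/3 ≈ -454.67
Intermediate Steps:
R(A) = ⅔ - 2*A/3 (R(A) = -((A - 2) + A)/3 = -((-2 + A) + A)/3 = -(-2 + 2*A)/3 = ⅔ - 2*A/3)
R(-7) - 460 = (⅔ - ⅔*(-7)) - 460 = (⅔ + 14/3) - 460 = 16/3 - 460 = -1364/3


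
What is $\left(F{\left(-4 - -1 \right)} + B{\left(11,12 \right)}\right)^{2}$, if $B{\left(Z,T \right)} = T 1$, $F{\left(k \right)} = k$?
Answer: $81$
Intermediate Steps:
$B{\left(Z,T \right)} = T$
$\left(F{\left(-4 - -1 \right)} + B{\left(11,12 \right)}\right)^{2} = \left(\left(-4 - -1\right) + 12\right)^{2} = \left(\left(-4 + 1\right) + 12\right)^{2} = \left(-3 + 12\right)^{2} = 9^{2} = 81$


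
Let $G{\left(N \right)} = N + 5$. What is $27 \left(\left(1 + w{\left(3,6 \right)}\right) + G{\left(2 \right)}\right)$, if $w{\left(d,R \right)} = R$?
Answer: $378$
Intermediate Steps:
$G{\left(N \right)} = 5 + N$
$27 \left(\left(1 + w{\left(3,6 \right)}\right) + G{\left(2 \right)}\right) = 27 \left(\left(1 + 6\right) + \left(5 + 2\right)\right) = 27 \left(7 + 7\right) = 27 \cdot 14 = 378$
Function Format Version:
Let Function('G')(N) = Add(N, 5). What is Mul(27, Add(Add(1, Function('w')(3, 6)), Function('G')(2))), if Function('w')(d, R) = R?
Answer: 378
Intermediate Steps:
Function('G')(N) = Add(5, N)
Mul(27, Add(Add(1, Function('w')(3, 6)), Function('G')(2))) = Mul(27, Add(Add(1, 6), Add(5, 2))) = Mul(27, Add(7, 7)) = Mul(27, 14) = 378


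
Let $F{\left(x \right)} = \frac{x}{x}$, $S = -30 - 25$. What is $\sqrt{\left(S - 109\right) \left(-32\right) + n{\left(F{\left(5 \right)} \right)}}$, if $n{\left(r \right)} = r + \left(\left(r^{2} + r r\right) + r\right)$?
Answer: $2 \sqrt{1313} \approx 72.471$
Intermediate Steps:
$S = -55$ ($S = -30 - 25 = -55$)
$F{\left(x \right)} = 1$
$n{\left(r \right)} = 2 r + 2 r^{2}$ ($n{\left(r \right)} = r + \left(\left(r^{2} + r^{2}\right) + r\right) = r + \left(2 r^{2} + r\right) = r + \left(r + 2 r^{2}\right) = 2 r + 2 r^{2}$)
$\sqrt{\left(S - 109\right) \left(-32\right) + n{\left(F{\left(5 \right)} \right)}} = \sqrt{\left(-55 - 109\right) \left(-32\right) + 2 \cdot 1 \left(1 + 1\right)} = \sqrt{\left(-164\right) \left(-32\right) + 2 \cdot 1 \cdot 2} = \sqrt{5248 + 4} = \sqrt{5252} = 2 \sqrt{1313}$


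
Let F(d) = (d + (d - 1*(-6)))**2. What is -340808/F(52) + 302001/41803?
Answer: -2648146181/126454075 ≈ -20.942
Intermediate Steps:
F(d) = (6 + 2*d)**2 (F(d) = (d + (d + 6))**2 = (d + (6 + d))**2 = (6 + 2*d)**2)
-340808/F(52) + 302001/41803 = -340808*1/(4*(3 + 52)**2) + 302001/41803 = -340808/(4*55**2) + 302001*(1/41803) = -340808/(4*3025) + 302001/41803 = -340808/12100 + 302001/41803 = -340808*1/12100 + 302001/41803 = -85202/3025 + 302001/41803 = -2648146181/126454075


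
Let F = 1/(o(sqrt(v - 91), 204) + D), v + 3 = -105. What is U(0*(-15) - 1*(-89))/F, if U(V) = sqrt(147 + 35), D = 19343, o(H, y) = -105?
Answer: 19238*sqrt(182) ≈ 2.5953e+5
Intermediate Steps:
v = -108 (v = -3 - 105 = -108)
U(V) = sqrt(182)
F = 1/19238 (F = 1/(-105 + 19343) = 1/19238 ≈ 5.1980e-5)
U(0*(-15) - 1*(-89))/F = sqrt(182)/(1/19238) = sqrt(182)*19238 = 19238*sqrt(182)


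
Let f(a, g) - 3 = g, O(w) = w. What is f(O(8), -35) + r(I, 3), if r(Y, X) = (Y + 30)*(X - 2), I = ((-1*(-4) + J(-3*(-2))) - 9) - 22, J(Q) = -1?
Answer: -30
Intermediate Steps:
f(a, g) = 3 + g
I = -28 (I = ((-1*(-4) - 1) - 9) - 22 = ((4 - 1) - 9) - 22 = (3 - 9) - 22 = -6 - 22 = -28)
r(Y, X) = (-2 + X)*(30 + Y) (r(Y, X) = (30 + Y)*(-2 + X) = (-2 + X)*(30 + Y))
f(O(8), -35) + r(I, 3) = (3 - 35) + (-60 - 2*(-28) + 30*3 + 3*(-28)) = -32 + (-60 + 56 + 90 - 84) = -32 + 2 = -30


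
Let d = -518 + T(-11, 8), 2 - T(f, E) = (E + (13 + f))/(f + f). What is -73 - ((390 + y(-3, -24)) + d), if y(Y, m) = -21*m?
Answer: -4966/11 ≈ -451.45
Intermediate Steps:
T(f, E) = 2 - (13 + E + f)/(2*f) (T(f, E) = 2 - (E + (13 + f))/(f + f) = 2 - (13 + E + f)/(2*f))
d = -5671/11 (d = -518 + (1/2)*(-13 - 1*8 + 3*(-11))/(-11) = -518 + (1/2)*(-1/11)*(-13 - 8 - 33) = -518 + (1/2)*(-1/11)*(-54) = -518 + 27/11 = -5671/11 ≈ -515.54)
-73 - ((390 + y(-3, -24)) + d) = -73 - ((390 - 21*(-24)) - 5671/11) = -73 - ((390 + 504) - 5671/11) = -73 - (894 - 5671/11) = -73 - 1*4163/11 = -73 - 4163/11 = -4966/11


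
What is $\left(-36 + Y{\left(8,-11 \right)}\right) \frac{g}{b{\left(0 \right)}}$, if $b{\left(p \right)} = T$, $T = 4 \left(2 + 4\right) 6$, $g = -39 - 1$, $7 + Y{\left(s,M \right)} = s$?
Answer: $\frac{175}{18} \approx 9.7222$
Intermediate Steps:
$Y{\left(s,M \right)} = -7 + s$
$g = -40$
$T = 144$ ($T = 4 \cdot 6 \cdot 6 = 24 \cdot 6 = 144$)
$b{\left(p \right)} = 144$
$\left(-36 + Y{\left(8,-11 \right)}\right) \frac{g}{b{\left(0 \right)}} = \left(-36 + \left(-7 + 8\right)\right) \left(- \frac{40}{144}\right) = \left(-36 + 1\right) \left(\left(-40\right) \frac{1}{144}\right) = \left(-35\right) \left(- \frac{5}{18}\right) = \frac{175}{18}$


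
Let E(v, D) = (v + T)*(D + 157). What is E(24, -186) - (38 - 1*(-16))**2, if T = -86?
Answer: -1118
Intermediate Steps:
E(v, D) = (-86 + v)*(157 + D) (E(v, D) = (v - 86)*(D + 157) = (-86 + v)*(157 + D))
E(24, -186) - (38 - 1*(-16))**2 = (-13502 - 86*(-186) + 157*24 - 186*24) - (38 - 1*(-16))**2 = (-13502 + 15996 + 3768 - 4464) - (38 + 16)**2 = 1798 - 1*54**2 = 1798 - 1*2916 = 1798 - 2916 = -1118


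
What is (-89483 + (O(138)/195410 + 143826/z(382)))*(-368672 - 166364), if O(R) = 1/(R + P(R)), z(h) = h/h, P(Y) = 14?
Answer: -215902164276615599/7425580 ≈ -2.9075e+10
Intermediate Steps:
z(h) = 1
O(R) = 1/(14 + R) (O(R) = 1/(R + 14) = 1/(14 + R))
(-89483 + (O(138)/195410 + 143826/z(382)))*(-368672 - 166364) = (-89483 + (1/((14 + 138)*195410) + 143826/1))*(-368672 - 166364) = (-89483 + ((1/195410)/152 + 143826*1))*(-535036) = (-89483 + ((1/152)*(1/195410) + 143826))*(-535036) = (-89483 + (1/29702320 + 143826))*(-535036) = (-89483 + 4271965876321/29702320)*(-535036) = (1614113175761/29702320)*(-535036) = -215902164276615599/7425580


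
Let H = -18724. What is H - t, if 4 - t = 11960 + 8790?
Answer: 2022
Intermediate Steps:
t = -20746 (t = 4 - (11960 + 8790) = 4 - 1*20750 = 4 - 20750 = -20746)
H - t = -18724 - 1*(-20746) = -18724 + 20746 = 2022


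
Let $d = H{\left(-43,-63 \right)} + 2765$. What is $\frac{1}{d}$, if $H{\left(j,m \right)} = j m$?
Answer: $\frac{1}{5474} \approx 0.00018268$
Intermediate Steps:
$d = 5474$ ($d = \left(-43\right) \left(-63\right) + 2765 = 2709 + 2765 = 5474$)
$\frac{1}{d} = \frac{1}{5474}$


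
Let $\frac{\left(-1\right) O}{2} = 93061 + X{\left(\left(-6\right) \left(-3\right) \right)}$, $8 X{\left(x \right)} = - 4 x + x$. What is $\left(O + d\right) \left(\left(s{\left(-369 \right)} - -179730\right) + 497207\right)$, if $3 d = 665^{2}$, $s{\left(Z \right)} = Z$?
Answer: $- \frac{78549883084}{3} \approx -2.6183 \cdot 10^{10}$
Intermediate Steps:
$X{\left(x \right)} = - \frac{3 x}{8}$ ($X{\left(x \right)} = \frac{- 4 x + x}{8} = \frac{\left(-3\right) x}{8} = - \frac{3 x}{8}$)
$d = \frac{442225}{3}$ ($d = \frac{665^{2}}{3} = \frac{1}{3} \cdot 442225 = \frac{442225}{3} \approx 1.4741 \cdot 10^{5}$)
$O = - \frac{372217}{2}$ ($O = - 2 \left(93061 - \frac{3 \left(\left(-6\right) \left(-3\right)\right)}{8}\right) = - 2 \left(93061 - \frac{27}{4}\right) = \left(-2\right) \frac{372217}{4} = - \frac{372217}{2} \approx -1.8611 \cdot 10^{5}$)
$\left(O + d\right) \left(\left(s{\left(-369 \right)} - -179730\right) + 497207\right) = \left(- \frac{372217}{2} + \frac{442225}{3}\right) \left(\left(-369 - -179730\right) + 497207\right) = - \frac{232201 \left(\left(-369 + 179730\right) + 497207\right)}{6} = - \frac{232201 \left(179361 + 497207\right)}{6} = \left(- \frac{232201}{6}\right) 676568 = - \frac{78549883084}{3}$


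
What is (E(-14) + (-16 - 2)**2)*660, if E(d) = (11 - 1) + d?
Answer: 211200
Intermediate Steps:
E(d) = 10 + d
(E(-14) + (-16 - 2)**2)*660 = ((10 - 14) + (-16 - 2)**2)*660 = (-4 + (-18)**2)*660 = (-4 + 324)*660 = 320*660 = 211200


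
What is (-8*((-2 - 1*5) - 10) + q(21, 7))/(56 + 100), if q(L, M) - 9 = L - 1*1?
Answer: 55/52 ≈ 1.0577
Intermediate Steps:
q(L, M) = 8 + L (q(L, M) = 9 + (L - 1*1) = 9 + (L - 1) = 9 + (-1 + L) = 8 + L)
(-8*((-2 - 1*5) - 10) + q(21, 7))/(56 + 100) = (-8*((-2 - 1*5) - 10) + (8 + 21))/(56 + 100) = (-8*((-2 - 5) - 10) + 29)/156 = (-8*(-7 - 10) + 29)*(1/156) = (-8*(-17) + 29)*(1/156) = (136 + 29)*(1/156) = 165*(1/156) = 55/52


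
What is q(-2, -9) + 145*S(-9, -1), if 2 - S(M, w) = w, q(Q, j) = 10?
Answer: 445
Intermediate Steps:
S(M, w) = 2 - w
q(-2, -9) + 145*S(-9, -1) = 10 + 145*(2 - 1*(-1)) = 10 + 145*(2 + 1) = 10 + 145*3 = 10 + 435 = 445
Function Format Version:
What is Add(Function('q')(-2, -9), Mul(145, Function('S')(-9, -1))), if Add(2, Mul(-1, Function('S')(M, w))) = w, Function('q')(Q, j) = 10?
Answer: 445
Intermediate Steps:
Function('S')(M, w) = Add(2, Mul(-1, w))
Add(Function('q')(-2, -9), Mul(145, Function('S')(-9, -1))) = Add(10, Mul(145, Add(2, Mul(-1, -1)))) = Add(10, Mul(145, Add(2, 1))) = Add(10, Mul(145, 3)) = Add(10, 435) = 445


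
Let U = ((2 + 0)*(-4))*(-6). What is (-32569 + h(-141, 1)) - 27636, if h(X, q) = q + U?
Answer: -60156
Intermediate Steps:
U = 48 (U = (2*(-4))*(-6) = -8*(-6) = 48)
h(X, q) = 48 + q (h(X, q) = q + 48 = 48 + q)
(-32569 + h(-141, 1)) - 27636 = (-32569 + (48 + 1)) - 27636 = (-32569 + 49) - 27636 = -32520 - 27636 = -60156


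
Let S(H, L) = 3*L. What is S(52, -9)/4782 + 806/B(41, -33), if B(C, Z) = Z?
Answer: -1285061/52602 ≈ -24.430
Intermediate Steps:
S(52, -9)/4782 + 806/B(41, -33) = (3*(-9))/4782 + 806/(-33) = -27*1/4782 + 806*(-1/33) = -9/1594 - 806/33 = -1285061/52602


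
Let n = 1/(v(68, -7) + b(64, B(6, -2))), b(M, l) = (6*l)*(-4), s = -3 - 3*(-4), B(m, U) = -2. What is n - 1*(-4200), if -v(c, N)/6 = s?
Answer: 25199/6 ≈ 4199.8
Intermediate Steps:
s = 9 (s = -3 + 12 = 9)
v(c, N) = -54 (v(c, N) = -6*9 = -54)
b(M, l) = -24*l
n = -⅙ (n = 1/(-54 - 24*(-2)) = 1/(-54 + 48) = 1/(-6) = -⅙ ≈ -0.16667)
n - 1*(-4200) = -⅙ - 1*(-4200) = -⅙ + 4200 = 25199/6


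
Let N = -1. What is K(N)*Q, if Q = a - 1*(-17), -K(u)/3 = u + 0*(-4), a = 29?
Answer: 138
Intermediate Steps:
K(u) = -3*u (K(u) = -3*(u + 0*(-4)) = -3*(u + 0) = -3*u)
Q = 46 (Q = 29 - 1*(-17) = 29 + 17 = 46)
K(N)*Q = -3*(-1)*46 = 3*46 = 138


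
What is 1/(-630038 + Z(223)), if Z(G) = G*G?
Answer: -1/580309 ≈ -1.7232e-6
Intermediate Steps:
Z(G) = G**2
1/(-630038 + Z(223)) = 1/(-630038 + 223**2) = 1/(-630038 + 49729) = 1/(-580309) = -1/580309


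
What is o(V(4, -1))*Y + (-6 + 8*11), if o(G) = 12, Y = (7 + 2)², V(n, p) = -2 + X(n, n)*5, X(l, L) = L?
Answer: 1054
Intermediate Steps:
V(n, p) = -2 + 5*n (V(n, p) = -2 + n*5 = -2 + 5*n)
Y = 81 (Y = 9² = 81)
o(V(4, -1))*Y + (-6 + 8*11) = 12*81 + (-6 + 8*11) = 972 + (-6 + 88) = 972 + 82 = 1054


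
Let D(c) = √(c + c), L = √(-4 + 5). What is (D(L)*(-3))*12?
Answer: -36*√2 ≈ -50.912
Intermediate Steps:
L = 1 (L = √1 = 1)
D(c) = √2*√c (D(c) = √(2*c) = √2*√c)
(D(L)*(-3))*12 = ((√2*√1)*(-3))*12 = ((√2*1)*(-3))*12 = (√2*(-3))*12 = -3*√2*12 = -36*√2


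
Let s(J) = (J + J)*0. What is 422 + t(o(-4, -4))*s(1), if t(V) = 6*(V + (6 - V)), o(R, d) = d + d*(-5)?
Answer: 422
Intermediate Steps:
o(R, d) = -4*d (o(R, d) = d - 5*d = -4*d)
t(V) = 36 (t(V) = 6*6 = 36)
s(J) = 0 (s(J) = (2*J)*0 = 0)
422 + t(o(-4, -4))*s(1) = 422 + 36*0 = 422 + 0 = 422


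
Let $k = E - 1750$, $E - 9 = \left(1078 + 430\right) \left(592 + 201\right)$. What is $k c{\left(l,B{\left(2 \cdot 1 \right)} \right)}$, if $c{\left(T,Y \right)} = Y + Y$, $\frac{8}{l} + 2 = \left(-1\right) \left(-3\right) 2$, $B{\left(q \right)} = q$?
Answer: $4776412$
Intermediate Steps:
$E = 1195853$ ($E = 9 + \left(1078 + 430\right) \left(592 + 201\right) = 9 + 1508 \cdot 793 = 9 + 1195844 = 1195853$)
$l = 2$ ($l = \frac{8}{-2 + \left(-1\right) \left(-3\right) 2} = \frac{8}{-2 + 3 \cdot 2} = \frac{8}{-2 + 6} = \frac{8}{4} = 8 \cdot \frac{1}{4} = 2$)
$c{\left(T,Y \right)} = 2 Y$
$k = 1194103$ ($k = 1195853 - 1750 = 1194103$)
$k c{\left(l,B{\left(2 \cdot 1 \right)} \right)} = 1194103 \cdot 2 \cdot 2 \cdot 1 = 1194103 \cdot 2 \cdot 2 = 1194103 \cdot 4 = 4776412$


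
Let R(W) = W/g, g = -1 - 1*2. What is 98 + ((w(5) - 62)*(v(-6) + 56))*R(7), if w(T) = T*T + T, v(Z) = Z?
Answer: 11494/3 ≈ 3831.3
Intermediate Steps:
g = -3 (g = -1 - 2 = -3)
w(T) = T + T² (w(T) = T² + T = T + T²)
R(W) = -W/3 (R(W) = W/(-3) = W*(-⅓) = -W/3)
98 + ((w(5) - 62)*(v(-6) + 56))*R(7) = 98 + ((5*(1 + 5) - 62)*(-6 + 56))*(-⅓*7) = 98 + ((5*6 - 62)*50)*(-7/3) = 98 + ((30 - 62)*50)*(-7/3) = 98 - 32*50*(-7/3) = 98 - 1600*(-7/3) = 98 + 11200/3 = 11494/3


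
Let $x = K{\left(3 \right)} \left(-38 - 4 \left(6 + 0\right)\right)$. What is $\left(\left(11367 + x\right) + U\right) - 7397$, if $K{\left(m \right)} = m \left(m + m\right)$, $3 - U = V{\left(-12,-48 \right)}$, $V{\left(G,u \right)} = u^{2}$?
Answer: $553$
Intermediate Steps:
$U = -2301$ ($U = 3 - \left(-48\right)^{2} = 3 - 2304 = -2301$)
$K{\left(m \right)} = 2 m^{2}$ ($K{\left(m \right)} = m 2 m = 2 m^{2}$)
$x = -1116$ ($x = 2 \cdot 3^{2} \left(-38 - 4 \left(6 + 0\right)\right) = 2 \cdot 9 \left(-38 - 24\right) = 18 \left(-38 - 24\right) = 18 \left(-62\right) = -1116$)
$\left(\left(11367 + x\right) + U\right) - 7397 = \left(\left(11367 - 1116\right) - 2301\right) - 7397 = \left(10251 - 2301\right) - 7397 = 7950 - 7397 = 553$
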